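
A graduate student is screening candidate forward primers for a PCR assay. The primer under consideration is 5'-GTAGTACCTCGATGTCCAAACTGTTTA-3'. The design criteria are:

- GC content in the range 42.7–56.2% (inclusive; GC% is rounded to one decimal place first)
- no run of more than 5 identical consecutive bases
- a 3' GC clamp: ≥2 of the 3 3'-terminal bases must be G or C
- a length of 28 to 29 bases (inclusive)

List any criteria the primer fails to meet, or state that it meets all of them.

Base counts: A=7, T=9, G=5, C=6 (length 27).
GC content: GC 11/27 = 40.7%, outside 42.7–56.2% ✗
homopolymer run: longest run = 3 ✓
GC clamp: 3' end TTA has 0 G/C, need ≥2 ✗
length: length 27, outside 28–29 ✗

Fails: GC content, GC clamp, length.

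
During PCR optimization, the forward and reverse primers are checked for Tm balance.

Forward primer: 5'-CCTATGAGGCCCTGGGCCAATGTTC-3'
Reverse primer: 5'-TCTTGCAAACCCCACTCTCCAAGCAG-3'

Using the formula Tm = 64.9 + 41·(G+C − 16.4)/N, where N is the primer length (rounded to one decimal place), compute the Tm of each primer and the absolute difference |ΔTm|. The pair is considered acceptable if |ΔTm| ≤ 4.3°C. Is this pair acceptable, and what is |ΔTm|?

|ΔTm| = 1.5°C; the pair is acceptable.

Forward: G+C = 15, N = 25 → Tm = 64.9 + 41·(15 − 16.4)/25 = 62.6°C.
Reverse: G+C = 14, N = 26 → Tm = 64.9 + 41·(14 − 16.4)/26 = 61.1°C.
|ΔTm| = |62.6 − 61.1| = 1.5°C, ≤ 4.3°C.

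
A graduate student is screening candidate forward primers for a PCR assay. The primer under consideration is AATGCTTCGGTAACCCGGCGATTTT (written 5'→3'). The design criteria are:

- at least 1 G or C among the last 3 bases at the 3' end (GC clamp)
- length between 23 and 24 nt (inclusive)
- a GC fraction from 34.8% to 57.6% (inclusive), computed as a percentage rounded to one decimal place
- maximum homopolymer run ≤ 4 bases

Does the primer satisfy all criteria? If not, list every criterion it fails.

Fails: GC clamp, length.

Base counts: A=5, T=8, G=6, C=6 (length 25).
GC clamp: 3' end TTT has 0 G/C, need ≥1 ✗
length: length 25, outside 23–24 ✗
GC content: GC 12/25 = 48.0% ✓
homopolymer run: longest run = 4 ✓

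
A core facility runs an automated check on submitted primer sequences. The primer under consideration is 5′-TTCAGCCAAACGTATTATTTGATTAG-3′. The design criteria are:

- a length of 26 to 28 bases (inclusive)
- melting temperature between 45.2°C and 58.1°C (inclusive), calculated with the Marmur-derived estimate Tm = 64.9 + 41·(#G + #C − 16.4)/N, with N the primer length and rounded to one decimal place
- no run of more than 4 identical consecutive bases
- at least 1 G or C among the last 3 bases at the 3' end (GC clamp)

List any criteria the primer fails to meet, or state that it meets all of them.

Meets all criteria.

Base counts: A=8, T=10, G=4, C=4 (length 26).
length: length 26 ✓
Tm: Tm = 64.9 + 41·(8 − 16.4)/26 = 51.7°C ✓
homopolymer run: longest run = 3 ✓
GC clamp: 3' end TAG has 1 G/C ✓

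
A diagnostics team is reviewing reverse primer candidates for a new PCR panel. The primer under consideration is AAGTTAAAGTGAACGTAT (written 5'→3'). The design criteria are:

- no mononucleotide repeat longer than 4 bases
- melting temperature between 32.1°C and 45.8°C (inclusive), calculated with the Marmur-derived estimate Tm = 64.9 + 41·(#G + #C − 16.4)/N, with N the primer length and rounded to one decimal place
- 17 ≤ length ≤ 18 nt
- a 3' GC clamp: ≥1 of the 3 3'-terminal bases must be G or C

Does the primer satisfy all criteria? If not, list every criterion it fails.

Fails: GC clamp.

Base counts: A=8, T=5, G=4, C=1 (length 18).
homopolymer run: longest run = 3 ✓
Tm: Tm = 64.9 + 41·(5 − 16.4)/18 = 38.9°C ✓
length: length 18 ✓
GC clamp: 3' end TAT has 0 G/C, need ≥1 ✗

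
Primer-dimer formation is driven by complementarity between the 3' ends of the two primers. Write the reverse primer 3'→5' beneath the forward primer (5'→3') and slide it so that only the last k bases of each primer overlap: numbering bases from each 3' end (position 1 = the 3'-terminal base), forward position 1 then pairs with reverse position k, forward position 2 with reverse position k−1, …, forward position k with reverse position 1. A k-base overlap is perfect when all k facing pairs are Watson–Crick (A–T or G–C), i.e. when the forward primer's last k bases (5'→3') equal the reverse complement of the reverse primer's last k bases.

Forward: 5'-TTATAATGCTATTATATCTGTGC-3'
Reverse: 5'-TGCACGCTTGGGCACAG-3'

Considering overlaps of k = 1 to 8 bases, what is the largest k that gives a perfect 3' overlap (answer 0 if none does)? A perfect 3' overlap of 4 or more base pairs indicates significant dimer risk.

Longest perfect overlap: 6 complementary base pairs; significant dimer risk (threshold 4).

Last 8 bases (5'→3') — forward …ATCTGTGC, reverse …GGGCACAG.
Reverse complement of the reverse primer's last 8 bases: CTGTGCCC; its first k bases are the reverse complement of the reverse primer's last k bases, so a perfect k-base overlap needs the forward primer's last k bases to equal them.
Comparing (forward last k vs required): k=1: C vs C ✓; k=2: GC vs CT ✗; k=3: TGC vs CTG ✗; k=4: GTGC vs CTGT ✗; k=5: TGTGC vs CTGTG ✗; k=6: CTGTGC vs CTGTGC ✓; k=7: TCTGTGC vs CTGTGCC ✗; k=8: ATCTGTGC vs CTGTGCCC ✗.
Perfect overlaps at k = 1, 6; the largest is 6.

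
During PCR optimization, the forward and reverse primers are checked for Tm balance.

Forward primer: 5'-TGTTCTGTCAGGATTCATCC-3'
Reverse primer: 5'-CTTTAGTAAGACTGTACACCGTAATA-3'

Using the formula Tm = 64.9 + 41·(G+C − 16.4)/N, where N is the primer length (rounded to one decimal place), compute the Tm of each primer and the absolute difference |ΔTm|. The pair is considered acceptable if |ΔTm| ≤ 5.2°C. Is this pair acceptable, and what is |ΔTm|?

Forward: G+C = 9, N = 20 → Tm = 64.9 + 41·(9 − 16.4)/20 = 49.7°C.
Reverse: G+C = 9, N = 26 → Tm = 64.9 + 41·(9 − 16.4)/26 = 53.2°C.
|ΔTm| = |49.7 − 53.2| = 3.5°C, ≤ 5.2°C.

|ΔTm| = 3.5°C; the pair is acceptable.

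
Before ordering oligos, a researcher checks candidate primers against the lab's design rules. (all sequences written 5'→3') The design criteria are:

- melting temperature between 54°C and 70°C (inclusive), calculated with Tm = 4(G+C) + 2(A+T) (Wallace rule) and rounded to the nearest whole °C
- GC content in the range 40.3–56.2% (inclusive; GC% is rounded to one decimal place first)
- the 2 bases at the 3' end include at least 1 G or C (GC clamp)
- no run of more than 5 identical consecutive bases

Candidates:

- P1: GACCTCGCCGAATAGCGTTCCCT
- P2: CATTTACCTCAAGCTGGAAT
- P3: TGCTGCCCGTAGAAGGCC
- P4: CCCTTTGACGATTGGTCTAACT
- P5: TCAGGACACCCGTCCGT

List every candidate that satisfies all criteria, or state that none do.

P4 only.

P1 (23 nt, A=4 T=5 G=5 C=9): Tm = 2·9 + 4·14 = 74°C, outside 54–70°C ✗; GC 14/23 = 60.9%, outside 40.3–56.2% ✗; 3' end CT has 1 G/C ✓; longest run = 3 ✓ — fails.
P2 (20 nt, A=6 T=6 G=3 C=5): Tm = 2·12 + 4·8 = 56°C ✓; GC 8/20 = 40.0%, outside 40.3–56.2% ✗; 3' end AT has 0 G/C, need ≥1 ✗; longest run = 3 ✓ — fails.
P3 (18 nt, A=3 T=3 G=6 C=6): Tm = 2·6 + 4·12 = 60°C ✓; GC 12/18 = 66.7%, outside 40.3–56.2% ✗; 3' end CC has 2 G/C ✓; longest run = 3 ✓ — fails.
P4 (22 nt, A=4 T=8 G=4 C=6): Tm = 2·12 + 4·10 = 64°C ✓; GC 10/22 = 45.5% ✓; 3' end CT has 1 G/C ✓; longest run = 3 ✓ — passes.
P5 (17 nt, A=3 T=3 G=4 C=7): Tm = 2·6 + 4·11 = 56°C ✓; GC 11/17 = 64.7%, outside 40.3–56.2% ✗; 3' end GT has 1 G/C ✓; longest run = 3 ✓ — fails.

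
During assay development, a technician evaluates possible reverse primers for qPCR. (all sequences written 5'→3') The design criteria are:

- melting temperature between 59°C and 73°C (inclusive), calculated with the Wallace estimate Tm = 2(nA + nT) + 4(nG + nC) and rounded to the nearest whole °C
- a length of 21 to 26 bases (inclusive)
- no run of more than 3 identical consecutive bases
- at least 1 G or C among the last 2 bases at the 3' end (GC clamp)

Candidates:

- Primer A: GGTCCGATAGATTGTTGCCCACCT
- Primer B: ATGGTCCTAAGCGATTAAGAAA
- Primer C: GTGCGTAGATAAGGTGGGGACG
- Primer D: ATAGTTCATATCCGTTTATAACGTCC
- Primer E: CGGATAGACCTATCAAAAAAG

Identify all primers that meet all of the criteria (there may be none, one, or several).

Primer D only.

Primer A (24 nt, A=4 T=7 G=6 C=7): Tm = 2·11 + 4·13 = 74°C, outside 59–73°C ✗; length 24 ✓; longest run = 3 ✓; 3' end CT has 1 G/C ✓ — fails.
Primer B (22 nt, A=9 T=5 G=5 C=3): Tm = 2·14 + 4·8 = 60°C ✓; length 22 ✓; longest run = 3 ✓; 3' end AA has 0 G/C, need ≥1 ✗ — fails.
Primer C (22 nt, A=5 T=4 G=11 C=2): Tm = 2·9 + 4·13 = 70°C ✓; length 22 ✓; longest run = 4, exceeds 3 ✗; 3' end CG has 2 G/C ✓ — fails.
Primer D (26 nt, A=7 T=10 G=3 C=6): Tm = 2·17 + 4·9 = 70°C ✓; length 26 ✓; longest run = 3 ✓; 3' end CC has 2 G/C ✓ — passes.
Primer E (21 nt, A=10 T=3 G=4 C=4): Tm = 2·13 + 4·8 = 58°C, outside 59–73°C ✗; length 21 ✓; longest run = 6, exceeds 3 ✗; 3' end AG has 1 G/C ✓ — fails.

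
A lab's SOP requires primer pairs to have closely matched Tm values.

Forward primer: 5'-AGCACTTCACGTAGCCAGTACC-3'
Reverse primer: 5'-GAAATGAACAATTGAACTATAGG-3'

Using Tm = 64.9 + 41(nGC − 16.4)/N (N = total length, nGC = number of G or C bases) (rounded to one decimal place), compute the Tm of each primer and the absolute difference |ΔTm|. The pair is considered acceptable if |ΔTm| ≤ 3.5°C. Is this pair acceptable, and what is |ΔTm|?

Forward: G+C = 12, N = 22 → Tm = 64.9 + 41·(12 − 16.4)/22 = 56.7°C.
Reverse: G+C = 7, N = 23 → Tm = 64.9 + 41·(7 − 16.4)/23 = 48.1°C.
|ΔTm| = |56.7 − 48.1| = 8.6°C, > 3.5°C.

|ΔTm| = 8.6°C; the pair is not acceptable.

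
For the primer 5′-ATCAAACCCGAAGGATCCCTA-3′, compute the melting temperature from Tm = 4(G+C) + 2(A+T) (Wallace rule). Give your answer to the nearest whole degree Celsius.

Base counts: A=8, T=3, G=3, C=7 (length 21).
Tm = 2·(8+3) + 4·(3+7) = 2·11 + 4·10 = 22 + 40 = 62°C.

62°C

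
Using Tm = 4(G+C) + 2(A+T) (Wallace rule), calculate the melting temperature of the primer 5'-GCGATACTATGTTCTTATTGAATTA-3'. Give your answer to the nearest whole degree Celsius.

Base counts: A=7, T=11, G=4, C=3 (length 25).
Tm = 2·(7+11) + 4·(4+3) = 2·18 + 4·7 = 36 + 28 = 64°C.

64°C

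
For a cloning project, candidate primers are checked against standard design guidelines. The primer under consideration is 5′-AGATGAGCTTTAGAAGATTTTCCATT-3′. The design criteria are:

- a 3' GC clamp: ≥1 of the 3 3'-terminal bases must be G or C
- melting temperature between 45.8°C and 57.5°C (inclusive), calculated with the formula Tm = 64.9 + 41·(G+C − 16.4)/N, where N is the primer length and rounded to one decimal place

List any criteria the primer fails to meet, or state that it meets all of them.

Fails: GC clamp.

Base counts: A=8, T=10, G=5, C=3 (length 26).
GC clamp: 3' end ATT has 0 G/C, need ≥1 ✗
Tm: Tm = 64.9 + 41·(8 − 16.4)/26 = 51.7°C ✓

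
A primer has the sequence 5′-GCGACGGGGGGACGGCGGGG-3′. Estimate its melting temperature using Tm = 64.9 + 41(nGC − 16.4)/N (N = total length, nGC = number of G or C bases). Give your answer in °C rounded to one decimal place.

Base counts: A=2, T=0, G=14, C=4; G+C = 18, N = 20.
Tm = 64.9 + 41·(18 − 16.4)/20 = 64.9 + 65.60/20 = 68.2°C.

68.2°C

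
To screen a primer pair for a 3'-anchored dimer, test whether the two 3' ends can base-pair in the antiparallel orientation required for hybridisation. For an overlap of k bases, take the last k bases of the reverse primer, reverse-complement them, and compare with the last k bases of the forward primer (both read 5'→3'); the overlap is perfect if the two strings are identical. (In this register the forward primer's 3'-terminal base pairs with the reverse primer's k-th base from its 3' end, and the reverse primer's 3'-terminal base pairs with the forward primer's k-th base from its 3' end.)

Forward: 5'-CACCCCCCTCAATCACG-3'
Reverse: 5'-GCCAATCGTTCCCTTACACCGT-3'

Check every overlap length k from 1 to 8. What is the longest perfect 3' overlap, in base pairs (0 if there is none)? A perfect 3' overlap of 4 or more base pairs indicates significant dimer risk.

Last 8 bases (5'→3') — forward …CAATCACG, reverse …TACACCGT.
Reverse complement of the reverse primer's last 8 bases: ACGGTGTA; its first k bases are the reverse complement of the reverse primer's last k bases, so a perfect k-base overlap needs the forward primer's last k bases to equal them.
Comparing (forward last k vs required): k=1: G vs A ✗; k=2: CG vs AC ✗; k=3: ACG vs ACG ✓; k=4: CACG vs ACGG ✗; k=5: TCACG vs ACGGT ✗; k=6: ATCACG vs ACGGTG ✗; k=7: AATCACG vs ACGGTGT ✗; k=8: CAATCACG vs ACGGTGTA ✗.
Only k = 3 is perfect, so the longest perfect 3' overlap is 3.

Longest perfect overlap: 3 complementary base pairs; below the dimer-risk threshold (threshold 4).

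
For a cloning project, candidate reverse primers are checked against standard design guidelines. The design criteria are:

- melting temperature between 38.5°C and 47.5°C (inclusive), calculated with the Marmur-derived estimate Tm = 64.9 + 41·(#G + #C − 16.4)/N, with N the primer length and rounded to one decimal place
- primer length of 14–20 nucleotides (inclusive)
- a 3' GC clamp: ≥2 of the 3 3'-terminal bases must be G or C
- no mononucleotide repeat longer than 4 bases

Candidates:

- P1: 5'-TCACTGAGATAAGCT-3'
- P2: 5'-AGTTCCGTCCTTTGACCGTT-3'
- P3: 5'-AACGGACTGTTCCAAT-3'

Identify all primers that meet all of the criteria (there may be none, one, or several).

None of the candidates satisfy all criteria.

P1 (15 nt, A=5 T=4 G=3 C=3): Tm = 64.9 + 41·(6 − 16.4)/15 = 36.5°C, outside 38.5–47.5°C ✗; length 15 ✓; 3' end GCT has 2 G/C ✓; longest run = 2 ✓ — fails.
P2 (20 nt, A=2 T=8 G=4 C=6): Tm = 64.9 + 41·(10 − 16.4)/20 = 51.8°C, outside 38.5–47.5°C ✗; length 20 ✓; 3' end GTT has 1 G/C, need ≥2 ✗; longest run = 3 ✓ — fails.
P3 (16 nt, A=5 T=4 G=3 C=4): Tm = 64.9 + 41·(7 − 16.4)/16 = 40.8°C ✓; length 16 ✓; 3' end AAT has 0 G/C, need ≥2 ✗; longest run = 2 ✓ — fails.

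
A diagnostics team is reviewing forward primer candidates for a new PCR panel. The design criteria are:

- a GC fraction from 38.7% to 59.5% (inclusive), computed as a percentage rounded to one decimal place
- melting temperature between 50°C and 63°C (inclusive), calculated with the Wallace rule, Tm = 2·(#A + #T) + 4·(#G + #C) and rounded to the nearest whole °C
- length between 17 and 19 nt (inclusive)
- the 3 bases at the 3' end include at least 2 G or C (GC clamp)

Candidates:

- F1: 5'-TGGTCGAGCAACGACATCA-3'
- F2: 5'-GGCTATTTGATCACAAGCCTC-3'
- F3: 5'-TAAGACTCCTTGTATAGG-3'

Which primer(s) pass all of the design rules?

F3 only.

F1 (19 nt, A=6 T=3 G=5 C=5): GC 10/19 = 52.6% ✓; Tm = 2·9 + 4·10 = 58°C ✓; length 19 ✓; 3' end TCA has 1 G/C, need ≥2 ✗ — fails.
F2 (21 nt, A=5 T=6 G=4 C=6): GC 10/21 = 47.6% ✓; Tm = 2·11 + 4·10 = 62°C ✓; length 21, outside 17–19 ✗; 3' end CTC has 2 G/C ✓ — fails.
F3 (18 nt, A=5 T=6 G=4 C=3): GC 7/18 = 38.9% ✓; Tm = 2·11 + 4·7 = 50°C ✓; length 18 ✓; 3' end AGG has 2 G/C ✓ — passes.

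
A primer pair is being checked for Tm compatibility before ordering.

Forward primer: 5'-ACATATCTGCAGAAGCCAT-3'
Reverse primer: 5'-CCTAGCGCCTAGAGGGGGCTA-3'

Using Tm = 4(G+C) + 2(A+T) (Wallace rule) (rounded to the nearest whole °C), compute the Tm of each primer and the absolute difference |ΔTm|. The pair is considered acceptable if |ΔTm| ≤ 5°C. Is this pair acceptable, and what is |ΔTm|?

Forward: A=7 T=4 G=3 C=5 → Tm = 2·11 + 4·8 = 54°C.
Reverse: A=4 T=3 G=8 C=6 → Tm = 2·7 + 4·14 = 70°C.
|ΔTm| = |54 − 70| = 16°C, > 5°C.

|ΔTm| = 16°C; the pair is not acceptable.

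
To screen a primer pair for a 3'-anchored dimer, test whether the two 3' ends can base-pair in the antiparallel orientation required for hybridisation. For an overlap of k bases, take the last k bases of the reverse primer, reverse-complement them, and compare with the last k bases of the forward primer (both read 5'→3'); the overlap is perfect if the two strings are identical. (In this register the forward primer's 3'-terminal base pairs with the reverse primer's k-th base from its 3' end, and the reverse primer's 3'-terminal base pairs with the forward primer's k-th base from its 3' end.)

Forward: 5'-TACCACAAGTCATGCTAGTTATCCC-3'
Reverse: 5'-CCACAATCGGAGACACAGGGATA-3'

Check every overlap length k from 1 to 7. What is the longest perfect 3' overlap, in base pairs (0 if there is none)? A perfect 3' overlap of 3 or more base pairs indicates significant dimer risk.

Longest perfect overlap: 6 complementary base pairs; significant dimer risk (threshold 3).

Last 7 bases (5'→3') — forward …TTATCCC, reverse …AGGGATA.
Reverse complement of the reverse primer's last 7 bases: TATCCCT; its first k bases are the reverse complement of the reverse primer's last k bases, so a perfect k-base overlap needs the forward primer's last k bases to equal them.
Comparing (forward last k vs required): k=1: C vs T ✗; k=2: CC vs TA ✗; k=3: CCC vs TAT ✗; k=4: TCCC vs TATC ✗; k=5: ATCCC vs TATCC ✗; k=6: TATCCC vs TATCCC ✓; k=7: TTATCCC vs TATCCCT ✗.
Only k = 6 is perfect, so the longest perfect 3' overlap is 6.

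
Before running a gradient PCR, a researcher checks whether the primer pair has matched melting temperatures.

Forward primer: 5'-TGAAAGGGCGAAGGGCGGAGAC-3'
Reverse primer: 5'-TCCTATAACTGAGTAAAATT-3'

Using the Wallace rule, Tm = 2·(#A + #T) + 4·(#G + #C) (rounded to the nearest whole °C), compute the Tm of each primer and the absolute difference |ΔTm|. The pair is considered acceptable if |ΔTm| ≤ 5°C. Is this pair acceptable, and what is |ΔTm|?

Forward: A=7 T=1 G=11 C=3 → Tm = 2·8 + 4·14 = 72°C.
Reverse: A=8 T=7 G=2 C=3 → Tm = 2·15 + 4·5 = 50°C.
|ΔTm| = |72 − 50| = 22°C, > 5°C.

|ΔTm| = 22°C; the pair is not acceptable.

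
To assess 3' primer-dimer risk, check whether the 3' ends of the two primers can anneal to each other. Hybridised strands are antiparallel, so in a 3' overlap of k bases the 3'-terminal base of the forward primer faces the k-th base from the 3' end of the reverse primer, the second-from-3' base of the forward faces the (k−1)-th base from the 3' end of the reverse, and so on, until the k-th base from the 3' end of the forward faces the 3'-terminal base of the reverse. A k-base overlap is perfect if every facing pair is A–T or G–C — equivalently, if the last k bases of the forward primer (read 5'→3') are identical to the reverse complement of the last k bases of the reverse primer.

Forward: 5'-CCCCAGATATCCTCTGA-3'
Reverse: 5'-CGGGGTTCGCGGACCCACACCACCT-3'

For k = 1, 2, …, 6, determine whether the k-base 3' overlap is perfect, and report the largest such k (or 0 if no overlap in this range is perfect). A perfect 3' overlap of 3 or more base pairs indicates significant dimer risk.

Last 6 bases (5'→3') — forward …CTCTGA, reverse …CCACCT.
Reverse complement of the reverse primer's last 6 bases: AGGTGG; its first k bases are the reverse complement of the reverse primer's last k bases, so a perfect k-base overlap needs the forward primer's last k bases to equal them.
Comparing (forward last k vs required): k=1: A vs A ✓; k=2: GA vs AG ✗; k=3: TGA vs AGG ✗; k=4: CTGA vs AGGT ✗; k=5: TCTGA vs AGGTG ✗; k=6: CTCTGA vs AGGTGG ✗.
Only k = 1 is perfect, so the longest perfect 3' overlap is 1.

Longest perfect overlap: 1 complementary base pair; below the dimer-risk threshold (threshold 3).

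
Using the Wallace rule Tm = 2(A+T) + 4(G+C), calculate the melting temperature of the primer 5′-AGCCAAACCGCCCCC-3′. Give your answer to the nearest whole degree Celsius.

52°C

Base counts: A=4, T=0, G=2, C=9 (length 15).
Tm = 2·(4+0) + 4·(2+9) = 2·4 + 4·11 = 8 + 44 = 52°C.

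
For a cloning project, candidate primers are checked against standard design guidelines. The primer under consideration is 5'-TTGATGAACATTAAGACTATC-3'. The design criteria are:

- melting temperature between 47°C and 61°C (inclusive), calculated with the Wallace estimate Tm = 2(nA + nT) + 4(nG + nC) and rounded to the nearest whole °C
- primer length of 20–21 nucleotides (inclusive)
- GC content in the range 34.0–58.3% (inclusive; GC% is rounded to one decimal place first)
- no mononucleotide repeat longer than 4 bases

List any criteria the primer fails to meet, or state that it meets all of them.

Base counts: A=8, T=7, G=3, C=3 (length 21).
Tm: Tm = 2·15 + 4·6 = 54°C ✓
length: length 21 ✓
GC content: GC 6/21 = 28.6%, outside 34.0–58.3% ✗
homopolymer run: longest run = 2 ✓

Fails: GC content.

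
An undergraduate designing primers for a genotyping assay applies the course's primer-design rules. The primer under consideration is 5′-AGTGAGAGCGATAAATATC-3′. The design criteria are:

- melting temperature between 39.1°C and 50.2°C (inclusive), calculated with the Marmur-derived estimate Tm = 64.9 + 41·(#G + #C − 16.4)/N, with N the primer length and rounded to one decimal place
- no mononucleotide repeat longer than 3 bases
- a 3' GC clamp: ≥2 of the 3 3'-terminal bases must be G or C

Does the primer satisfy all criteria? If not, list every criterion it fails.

Fails: GC clamp.

Base counts: A=8, T=4, G=5, C=2 (length 19).
Tm: Tm = 64.9 + 41·(7 − 16.4)/19 = 44.6°C ✓
homopolymer run: longest run = 3 ✓
GC clamp: 3' end ATC has 1 G/C, need ≥2 ✗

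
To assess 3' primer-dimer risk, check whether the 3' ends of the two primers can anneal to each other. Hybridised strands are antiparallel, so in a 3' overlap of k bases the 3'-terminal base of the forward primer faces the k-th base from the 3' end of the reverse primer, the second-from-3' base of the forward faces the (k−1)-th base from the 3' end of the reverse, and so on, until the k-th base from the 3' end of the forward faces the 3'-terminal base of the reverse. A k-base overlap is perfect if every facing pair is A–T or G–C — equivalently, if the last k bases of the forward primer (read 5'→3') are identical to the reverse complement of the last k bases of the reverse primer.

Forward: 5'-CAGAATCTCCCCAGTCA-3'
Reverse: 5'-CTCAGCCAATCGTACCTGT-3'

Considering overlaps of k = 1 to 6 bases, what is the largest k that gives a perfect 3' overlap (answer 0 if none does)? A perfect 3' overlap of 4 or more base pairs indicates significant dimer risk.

Last 6 bases (5'→3') — forward …CAGTCA, reverse …ACCTGT.
Reverse complement of the reverse primer's last 6 bases: ACAGGT; its first k bases are the reverse complement of the reverse primer's last k bases, so a perfect k-base overlap needs the forward primer's last k bases to equal them.
Comparing (forward last k vs required): k=1: A vs A ✓; k=2: CA vs AC ✗; k=3: TCA vs ACA ✗; k=4: GTCA vs ACAG ✗; k=5: AGTCA vs ACAGG ✗; k=6: CAGTCA vs ACAGGT ✗.
Only k = 1 is perfect, so the longest perfect 3' overlap is 1.

Longest perfect overlap: 1 complementary base pair; below the dimer-risk threshold (threshold 4).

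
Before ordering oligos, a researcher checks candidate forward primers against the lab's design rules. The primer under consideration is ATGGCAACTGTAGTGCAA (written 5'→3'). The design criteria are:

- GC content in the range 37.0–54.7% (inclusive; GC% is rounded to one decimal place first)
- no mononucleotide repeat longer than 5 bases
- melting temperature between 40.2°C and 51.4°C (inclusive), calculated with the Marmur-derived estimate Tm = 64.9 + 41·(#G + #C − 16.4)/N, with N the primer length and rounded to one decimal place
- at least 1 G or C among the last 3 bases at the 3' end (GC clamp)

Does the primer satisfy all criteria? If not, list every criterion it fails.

Base counts: A=6, T=4, G=5, C=3 (length 18).
GC content: GC 8/18 = 44.4% ✓
homopolymer run: longest run = 2 ✓
Tm: Tm = 64.9 + 41·(8 − 16.4)/18 = 45.8°C ✓
GC clamp: 3' end CAA has 1 G/C ✓

Meets all criteria.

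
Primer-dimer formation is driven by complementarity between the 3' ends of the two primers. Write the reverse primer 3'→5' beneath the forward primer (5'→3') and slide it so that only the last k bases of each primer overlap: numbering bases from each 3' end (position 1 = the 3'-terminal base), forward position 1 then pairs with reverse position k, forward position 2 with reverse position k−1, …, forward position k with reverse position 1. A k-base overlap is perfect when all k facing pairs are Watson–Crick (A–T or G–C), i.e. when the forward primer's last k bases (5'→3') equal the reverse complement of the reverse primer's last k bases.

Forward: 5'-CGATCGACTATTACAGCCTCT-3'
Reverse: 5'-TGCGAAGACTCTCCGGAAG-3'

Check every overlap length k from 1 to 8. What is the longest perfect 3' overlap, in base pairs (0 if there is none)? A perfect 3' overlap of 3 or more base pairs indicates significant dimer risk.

Last 8 bases (5'→3') — forward …CAGCCTCT, reverse …TCCGGAAG.
Reverse complement of the reverse primer's last 8 bases: CTTCCGGA; its first k bases are the reverse complement of the reverse primer's last k bases, so a perfect k-base overlap needs the forward primer's last k bases to equal them.
Comparing (forward last k vs required): k=1: T vs C ✗; k=2: CT vs CT ✓; k=3: TCT vs CTT ✗; k=4: CTCT vs CTTC ✗; k=5: CCTCT vs CTTCC ✗; k=6: GCCTCT vs CTTCCG ✗; k=7: AGCCTCT vs CTTCCGG ✗; k=8: CAGCCTCT vs CTTCCGGA ✗.
Only k = 2 is perfect, so the longest perfect 3' overlap is 2.

Longest perfect overlap: 2 complementary base pairs; below the dimer-risk threshold (threshold 3).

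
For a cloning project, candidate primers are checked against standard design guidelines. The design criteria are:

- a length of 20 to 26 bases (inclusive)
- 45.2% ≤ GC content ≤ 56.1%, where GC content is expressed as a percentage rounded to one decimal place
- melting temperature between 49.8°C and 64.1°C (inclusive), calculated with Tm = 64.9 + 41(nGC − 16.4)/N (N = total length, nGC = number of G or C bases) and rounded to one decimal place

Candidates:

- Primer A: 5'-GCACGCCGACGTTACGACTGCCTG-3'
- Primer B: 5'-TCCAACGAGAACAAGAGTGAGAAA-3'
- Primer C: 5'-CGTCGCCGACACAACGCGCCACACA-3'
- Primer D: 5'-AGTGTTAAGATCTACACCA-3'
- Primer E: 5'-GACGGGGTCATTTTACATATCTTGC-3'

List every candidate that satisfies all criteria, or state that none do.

None of the candidates satisfy all criteria.

Primer A (24 nt, A=4 T=4 G=7 C=9): length 24 ✓; GC 16/24 = 66.7%, outside 45.2–56.1% ✗; Tm = 64.9 + 41·(16 − 16.4)/24 = 64.2°C, outside 49.8–64.1°C ✗ — fails.
Primer B (24 nt, A=12 T=2 G=6 C=4): length 24 ✓; GC 10/24 = 41.7%, outside 45.2–56.1% ✗; Tm = 64.9 + 41·(10 − 16.4)/24 = 54.0°C ✓ — fails.
Primer C (25 nt, A=7 T=1 G=5 C=12): length 25 ✓; GC 17/25 = 68.0%, outside 45.2–56.1% ✗; Tm = 64.9 + 41·(17 − 16.4)/25 = 65.9°C, outside 49.8–64.1°C ✗ — fails.
Primer D (19 nt, A=7 T=5 G=3 C=4): length 19, outside 20–26 ✗; GC 7/19 = 36.8%, outside 45.2–56.1% ✗; Tm = 64.9 + 41·(7 − 16.4)/19 = 44.6°C, outside 49.8–64.1°C ✗ — fails.
Primer E (25 nt, A=5 T=9 G=6 C=5): length 25 ✓; GC 11/25 = 44.0%, outside 45.2–56.1% ✗; Tm = 64.9 + 41·(11 − 16.4)/25 = 56.0°C ✓ — fails.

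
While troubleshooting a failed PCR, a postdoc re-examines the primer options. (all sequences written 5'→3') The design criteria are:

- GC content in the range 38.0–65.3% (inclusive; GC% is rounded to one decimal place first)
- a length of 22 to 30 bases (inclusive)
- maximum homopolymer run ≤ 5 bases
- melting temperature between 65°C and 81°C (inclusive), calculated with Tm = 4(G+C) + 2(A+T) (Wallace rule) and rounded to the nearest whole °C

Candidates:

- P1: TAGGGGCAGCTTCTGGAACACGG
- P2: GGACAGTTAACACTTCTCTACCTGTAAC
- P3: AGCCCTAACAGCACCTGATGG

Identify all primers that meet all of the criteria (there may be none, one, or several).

P1 and P2.

P1 (23 nt, A=5 T=4 G=9 C=5): GC 14/23 = 60.9% ✓; length 23 ✓; longest run = 4 ✓; Tm = 2·9 + 4·14 = 74°C ✓ — passes.
P2 (28 nt, A=8 T=8 G=4 C=8): GC 12/28 = 42.9% ✓; length 28 ✓; longest run = 2 ✓; Tm = 2·16 + 4·12 = 80°C ✓ — passes.
P3 (21 nt, A=6 T=3 G=5 C=7): GC 12/21 = 57.1% ✓; length 21, outside 22–30 ✗; longest run = 3 ✓; Tm = 2·9 + 4·12 = 66°C ✓ — fails.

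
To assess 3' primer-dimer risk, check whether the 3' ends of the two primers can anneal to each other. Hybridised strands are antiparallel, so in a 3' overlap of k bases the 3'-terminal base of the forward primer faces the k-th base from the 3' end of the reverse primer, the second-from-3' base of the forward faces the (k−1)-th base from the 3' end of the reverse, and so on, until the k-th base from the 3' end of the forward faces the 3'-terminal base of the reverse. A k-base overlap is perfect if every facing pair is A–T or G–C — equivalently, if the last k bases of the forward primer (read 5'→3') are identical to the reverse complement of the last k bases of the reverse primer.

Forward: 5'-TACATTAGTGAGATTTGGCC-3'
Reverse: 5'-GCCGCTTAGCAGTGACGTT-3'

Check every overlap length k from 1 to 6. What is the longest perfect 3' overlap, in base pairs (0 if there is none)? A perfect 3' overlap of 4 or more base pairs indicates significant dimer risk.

Last 6 bases (5'→3') — forward …TTGGCC, reverse …GACGTT.
Reverse complement of the reverse primer's last 6 bases: AACGTC; its first k bases are the reverse complement of the reverse primer's last k bases, so a perfect k-base overlap needs the forward primer's last k bases to equal them.
Comparing (forward last k vs required): k=1: C vs A ✗; k=2: CC vs AA ✗; k=3: GCC vs AAC ✗; k=4: GGCC vs AACG ✗; k=5: TGGCC vs AACGT ✗; k=6: TTGGCC vs AACGTC ✗.
No overlap length from 1 to 6 is perfect, so the longest perfect 3' overlap is 0.

Longest perfect overlap: 0 complementary base pairs; below the dimer-risk threshold (threshold 4).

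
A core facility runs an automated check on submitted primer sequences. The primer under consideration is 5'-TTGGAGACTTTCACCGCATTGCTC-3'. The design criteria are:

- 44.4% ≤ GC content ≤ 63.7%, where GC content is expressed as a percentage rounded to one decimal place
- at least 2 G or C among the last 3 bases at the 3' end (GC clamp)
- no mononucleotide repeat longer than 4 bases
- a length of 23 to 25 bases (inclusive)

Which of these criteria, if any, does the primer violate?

Base counts: A=4, T=8, G=5, C=7 (length 24).
GC content: GC 12/24 = 50.0% ✓
GC clamp: 3' end CTC has 2 G/C ✓
homopolymer run: longest run = 3 ✓
length: length 24 ✓

Meets all criteria.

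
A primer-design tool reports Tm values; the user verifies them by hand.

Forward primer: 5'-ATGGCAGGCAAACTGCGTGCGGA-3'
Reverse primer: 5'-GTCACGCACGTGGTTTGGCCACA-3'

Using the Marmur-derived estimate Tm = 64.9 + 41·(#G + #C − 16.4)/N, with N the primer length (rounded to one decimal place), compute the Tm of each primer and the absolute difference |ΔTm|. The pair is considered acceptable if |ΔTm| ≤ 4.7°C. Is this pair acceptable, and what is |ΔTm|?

|ΔTm| = 0.0°C; the pair is acceptable.

Forward: G+C = 14, N = 23 → Tm = 64.9 + 41·(14 − 16.4)/23 = 60.6°C.
Reverse: G+C = 14, N = 23 → Tm = 64.9 + 41·(14 − 16.4)/23 = 60.6°C.
|ΔTm| = |60.6 − 60.6| = 0.0°C, ≤ 4.7°C.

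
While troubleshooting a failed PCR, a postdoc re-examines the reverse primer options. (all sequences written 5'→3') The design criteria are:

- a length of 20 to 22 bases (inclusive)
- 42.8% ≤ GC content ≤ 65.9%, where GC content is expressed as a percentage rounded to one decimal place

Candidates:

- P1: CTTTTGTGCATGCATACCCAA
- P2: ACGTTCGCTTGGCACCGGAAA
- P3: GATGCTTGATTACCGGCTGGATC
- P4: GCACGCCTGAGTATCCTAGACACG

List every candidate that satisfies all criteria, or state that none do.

P1 (21 nt, A=5 T=7 G=3 C=6): length 21 ✓; GC 9/21 = 42.9% ✓ — passes.
P2 (21 nt, A=5 T=4 G=6 C=6): length 21 ✓; GC 12/21 = 57.1% ✓ — passes.
P3 (23 nt, A=4 T=7 G=7 C=5): length 23, outside 20–22 ✗; GC 12/23 = 52.2% ✓ — fails.
P4 (24 nt, A=6 T=4 G=6 C=8): length 24, outside 20–22 ✗; GC 14/24 = 58.3% ✓ — fails.

P1 and P2.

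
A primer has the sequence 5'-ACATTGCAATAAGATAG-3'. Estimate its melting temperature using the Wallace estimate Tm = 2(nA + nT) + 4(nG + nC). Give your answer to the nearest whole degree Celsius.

44°C

Base counts: A=8, T=4, G=3, C=2 (length 17).
Tm = 2·(8+4) + 4·(3+2) = 2·12 + 4·5 = 24 + 20 = 44°C.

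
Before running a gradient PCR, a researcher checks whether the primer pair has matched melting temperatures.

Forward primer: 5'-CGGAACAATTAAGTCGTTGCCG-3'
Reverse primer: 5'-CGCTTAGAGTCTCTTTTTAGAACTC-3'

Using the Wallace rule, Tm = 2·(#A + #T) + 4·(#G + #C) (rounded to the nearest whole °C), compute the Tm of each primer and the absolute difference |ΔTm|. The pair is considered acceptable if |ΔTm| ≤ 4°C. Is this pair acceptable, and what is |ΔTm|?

|ΔTm| = 4°C; the pair is acceptable.

Forward: A=6 T=5 G=6 C=5 → Tm = 2·11 + 4·11 = 66°C.
Reverse: A=5 T=10 G=4 C=6 → Tm = 2·15 + 4·10 = 70°C.
|ΔTm| = |66 − 70| = 4°C, ≤ 4°C.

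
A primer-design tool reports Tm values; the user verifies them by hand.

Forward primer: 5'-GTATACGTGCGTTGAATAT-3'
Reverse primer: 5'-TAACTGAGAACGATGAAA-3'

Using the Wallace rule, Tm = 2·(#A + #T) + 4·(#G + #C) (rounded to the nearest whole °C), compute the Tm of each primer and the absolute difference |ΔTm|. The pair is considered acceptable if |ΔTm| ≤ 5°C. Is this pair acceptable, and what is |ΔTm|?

Forward: A=5 T=7 G=5 C=2 → Tm = 2·12 + 4·7 = 52°C.
Reverse: A=9 T=3 G=4 C=2 → Tm = 2·12 + 4·6 = 48°C.
|ΔTm| = |52 − 48| = 4°C, ≤ 5°C.

|ΔTm| = 4°C; the pair is acceptable.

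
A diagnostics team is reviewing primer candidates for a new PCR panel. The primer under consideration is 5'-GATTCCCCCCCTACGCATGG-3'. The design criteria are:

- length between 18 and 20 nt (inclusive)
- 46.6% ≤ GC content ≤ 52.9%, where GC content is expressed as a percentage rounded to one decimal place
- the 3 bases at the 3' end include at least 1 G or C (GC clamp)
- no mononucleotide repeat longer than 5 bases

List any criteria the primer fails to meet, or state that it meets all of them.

Fails: GC content, homopolymer run.

Base counts: A=3, T=4, G=4, C=9 (length 20).
length: length 20 ✓
GC content: GC 13/20 = 65.0%, outside 46.6–52.9% ✗
GC clamp: 3' end TGG has 2 G/C ✓
homopolymer run: longest run = 7, exceeds 5 ✗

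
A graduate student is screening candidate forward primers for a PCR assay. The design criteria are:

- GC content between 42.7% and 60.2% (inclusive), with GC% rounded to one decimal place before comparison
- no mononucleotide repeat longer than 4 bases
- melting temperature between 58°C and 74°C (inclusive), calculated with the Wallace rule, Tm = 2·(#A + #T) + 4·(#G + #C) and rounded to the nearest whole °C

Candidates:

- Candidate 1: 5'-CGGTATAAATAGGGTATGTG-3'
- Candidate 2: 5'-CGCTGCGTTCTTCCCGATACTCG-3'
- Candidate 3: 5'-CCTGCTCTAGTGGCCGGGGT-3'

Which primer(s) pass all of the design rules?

None of the candidates satisfy all criteria.

Candidate 1 (20 nt, A=6 T=6 G=7 C=1): GC 8/20 = 40.0%, outside 42.7–60.2% ✗; longest run = 3 ✓; Tm = 2·12 + 4·8 = 56°C, outside 58–74°C ✗ — fails.
Candidate 2 (23 nt, A=2 T=7 G=5 C=9): GC 14/23 = 60.9%, outside 42.7–60.2% ✗; longest run = 3 ✓; Tm = 2·9 + 4·14 = 74°C ✓ — fails.
Candidate 3 (20 nt, A=1 T=5 G=8 C=6): GC 14/20 = 70.0%, outside 42.7–60.2% ✗; longest run = 4 ✓; Tm = 2·6 + 4·14 = 68°C ✓ — fails.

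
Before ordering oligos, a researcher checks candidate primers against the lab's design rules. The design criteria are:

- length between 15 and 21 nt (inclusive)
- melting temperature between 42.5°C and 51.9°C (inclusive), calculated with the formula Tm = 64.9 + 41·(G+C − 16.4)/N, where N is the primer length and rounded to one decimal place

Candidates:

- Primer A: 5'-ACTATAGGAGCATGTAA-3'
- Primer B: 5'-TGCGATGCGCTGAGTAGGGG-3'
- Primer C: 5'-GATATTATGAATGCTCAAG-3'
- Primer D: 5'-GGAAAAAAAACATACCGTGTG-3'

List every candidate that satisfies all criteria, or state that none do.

Primer A (17 nt, A=7 T=4 G=4 C=2): length 17 ✓; Tm = 64.9 + 41·(6 − 16.4)/17 = 39.8°C, outside 42.5–51.9°C ✗ — fails.
Primer B (20 nt, A=3 T=4 G=10 C=3): length 20 ✓; Tm = 64.9 + 41·(13 − 16.4)/20 = 57.9°C, outside 42.5–51.9°C ✗ — fails.
Primer C (19 nt, A=7 T=6 G=4 C=2): length 19 ✓; Tm = 64.9 + 41·(6 − 16.4)/19 = 42.5°C ✓ — passes.
Primer D (21 nt, A=10 T=3 G=5 C=3): length 21 ✓; Tm = 64.9 + 41·(8 − 16.4)/21 = 48.5°C ✓ — passes.

Primer C and Primer D.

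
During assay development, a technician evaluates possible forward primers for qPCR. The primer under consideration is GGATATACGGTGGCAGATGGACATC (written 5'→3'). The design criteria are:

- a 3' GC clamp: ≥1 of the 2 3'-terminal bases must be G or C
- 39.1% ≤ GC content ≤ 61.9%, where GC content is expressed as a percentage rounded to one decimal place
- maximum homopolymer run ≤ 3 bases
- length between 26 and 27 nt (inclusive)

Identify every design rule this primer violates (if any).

Base counts: A=7, T=5, G=9, C=4 (length 25).
GC clamp: 3' end TC has 1 G/C ✓
GC content: GC 13/25 = 52.0% ✓
homopolymer run: longest run = 2 ✓
length: length 25, outside 26–27 ✗

Fails: length.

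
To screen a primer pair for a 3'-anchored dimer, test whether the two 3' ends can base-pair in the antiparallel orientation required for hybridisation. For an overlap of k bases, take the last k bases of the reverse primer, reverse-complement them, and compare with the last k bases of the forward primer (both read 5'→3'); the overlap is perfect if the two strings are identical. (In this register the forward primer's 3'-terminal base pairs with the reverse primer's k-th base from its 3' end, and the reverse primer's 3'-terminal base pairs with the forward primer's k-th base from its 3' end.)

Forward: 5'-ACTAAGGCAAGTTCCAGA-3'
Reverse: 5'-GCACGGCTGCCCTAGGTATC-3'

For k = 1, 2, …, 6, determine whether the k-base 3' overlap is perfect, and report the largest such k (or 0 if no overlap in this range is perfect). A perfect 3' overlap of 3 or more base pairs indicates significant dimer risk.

Longest perfect overlap: 2 complementary base pairs; below the dimer-risk threshold (threshold 3).

Last 6 bases (5'→3') — forward …TCCAGA, reverse …GGTATC.
Reverse complement of the reverse primer's last 6 bases: GATACC; its first k bases are the reverse complement of the reverse primer's last k bases, so a perfect k-base overlap needs the forward primer's last k bases to equal them.
Comparing (forward last k vs required): k=1: A vs G ✗; k=2: GA vs GA ✓; k=3: AGA vs GAT ✗; k=4: CAGA vs GATA ✗; k=5: CCAGA vs GATAC ✗; k=6: TCCAGA vs GATACC ✗.
Only k = 2 is perfect, so the longest perfect 3' overlap is 2.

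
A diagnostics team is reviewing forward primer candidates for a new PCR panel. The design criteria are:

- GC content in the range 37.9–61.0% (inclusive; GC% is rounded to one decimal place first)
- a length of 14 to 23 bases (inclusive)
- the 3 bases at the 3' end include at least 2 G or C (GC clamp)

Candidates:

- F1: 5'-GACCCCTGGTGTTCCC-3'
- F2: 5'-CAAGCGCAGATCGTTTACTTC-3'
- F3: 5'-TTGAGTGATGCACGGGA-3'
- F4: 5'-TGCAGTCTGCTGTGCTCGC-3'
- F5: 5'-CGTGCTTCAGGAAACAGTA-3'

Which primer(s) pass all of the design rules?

F3 only.

F1 (16 nt, A=1 T=4 G=4 C=7): GC 11/16 = 68.8%, outside 37.9–61.0% ✗; length 16 ✓; 3' end CCC has 3 G/C ✓ — fails.
F2 (21 nt, A=5 T=6 G=4 C=6): GC 10/21 = 47.6% ✓; length 21 ✓; 3' end TTC has 1 G/C, need ≥2 ✗ — fails.
F3 (17 nt, A=4 T=4 G=7 C=2): GC 9/17 = 52.9% ✓; length 17 ✓; 3' end GGA has 2 G/C ✓ — passes.
F4 (19 nt, A=1 T=6 G=6 C=6): GC 12/19 = 63.2%, outside 37.9–61.0% ✗; length 19 ✓; 3' end CGC has 3 G/C ✓ — fails.
F5 (19 nt, A=6 T=4 G=5 C=4): GC 9/19 = 47.4% ✓; length 19 ✓; 3' end GTA has 1 G/C, need ≥2 ✗ — fails.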